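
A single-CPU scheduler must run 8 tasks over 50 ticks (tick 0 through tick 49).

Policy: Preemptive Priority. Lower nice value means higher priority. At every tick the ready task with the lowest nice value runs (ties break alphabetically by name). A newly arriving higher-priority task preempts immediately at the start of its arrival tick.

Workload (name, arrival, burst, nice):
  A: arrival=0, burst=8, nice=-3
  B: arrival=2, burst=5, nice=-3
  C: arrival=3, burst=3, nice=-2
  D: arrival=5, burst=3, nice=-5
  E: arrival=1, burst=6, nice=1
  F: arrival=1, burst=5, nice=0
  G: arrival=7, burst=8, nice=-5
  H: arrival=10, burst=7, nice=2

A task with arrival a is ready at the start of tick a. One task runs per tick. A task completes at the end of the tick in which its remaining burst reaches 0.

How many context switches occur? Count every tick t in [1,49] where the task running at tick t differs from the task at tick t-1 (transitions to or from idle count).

context switches = 9

t=0: ready={A} → run A
t=1: ready={A,E,F} → run A
t=2: ready={A,B,E,F} → run A
t=3: ready={A,B,C,E,F} → run A
t=4: ready={A,B,C,E,F} → run A
t=5: ready={A,B,C,D,E,F} → run D
t=6: ready={A,B,C,D,E,F} → run D
t=7: ready={A,B,C,D,E,F,G} → run D
t=8: ready={A,B,C,E,F,G} → run G
t=9: ready={A,B,C,E,F,G} → run G
t=10: ready={A,B,C,E,F,G,H} → run G
t=11: ready={A,B,C,E,F,G,H} → run G
t=12: ready={A,B,C,E,F,G,H} → run G
t=13: ready={A,B,C,E,F,G,H} → run G
t=14: ready={A,B,C,E,F,G,H} → run G
t=15: ready={A,B,C,E,F,G,H} → run G
t=16: ready={A,B,C,E,F,H} → run A
t=17: ready={A,B,C,E,F,H} → run A
t=18: ready={A,B,C,E,F,H} → run A
t=19: ready={B,C,E,F,H} → run B
t=20: ready={B,C,E,F,H} → run B
t=21: ready={B,C,E,F,H} → run B
t=22: ready={B,C,E,F,H} → run B
t=23: ready={B,C,E,F,H} → run B
t=24: ready={C,E,F,H} → run C
t=25: ready={C,E,F,H} → run C
t=26: ready={C,E,F,H} → run C
t=27: ready={E,F,H} → run F
t=28: ready={E,F,H} → run F
t=29: ready={E,F,H} → run F
t=30: ready={E,F,H} → run F
t=31: ready={E,F,H} → run F
t=32: ready={E,H} → run E
t=33: ready={E,H} → run E
t=34: ready={E,H} → run E
t=35: ready={E,H} → run E
t=36: ready={E,H} → run E
t=37: ready={E,H} → run E
t=38: ready={H} → run H
t=39: ready={H} → run H
t=40: ready={H} → run H
t=41: ready={H} → run H
t=42: ready={H} → run H
t=43: ready={H} → run H
t=44: ready={H} → run H
t=45: (idle)
t=46: (idle)
t=47: (idle)
t=48: (idle)
t=49: (idle)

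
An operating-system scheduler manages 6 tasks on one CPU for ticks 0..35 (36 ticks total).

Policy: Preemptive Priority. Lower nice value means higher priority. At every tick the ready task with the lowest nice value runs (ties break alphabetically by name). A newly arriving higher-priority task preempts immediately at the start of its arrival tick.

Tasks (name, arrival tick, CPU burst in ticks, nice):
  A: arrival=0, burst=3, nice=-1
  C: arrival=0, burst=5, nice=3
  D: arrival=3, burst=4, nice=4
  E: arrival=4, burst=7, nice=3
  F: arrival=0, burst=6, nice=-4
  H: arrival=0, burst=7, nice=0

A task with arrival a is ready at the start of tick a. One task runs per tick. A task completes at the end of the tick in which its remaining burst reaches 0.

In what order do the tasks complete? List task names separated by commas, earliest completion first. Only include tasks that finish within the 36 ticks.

t=0: ready={A,C,F,H} → run F
t=1: ready={A,C,F,H} → run F
t=2: ready={A,C,F,H} → run F
t=3: ready={A,C,D,F,H} → run F
t=4: ready={A,C,D,E,F,H} → run F
t=5: ready={A,C,D,E,F,H} → run F
t=6: ready={A,C,D,E,H} → run A
t=7: ready={A,C,D,E,H} → run A
t=8: ready={A,C,D,E,H} → run A
t=9: ready={C,D,E,H} → run H
t=10: ready={C,D,E,H} → run H
t=11: ready={C,D,E,H} → run H
t=12: ready={C,D,E,H} → run H
t=13: ready={C,D,E,H} → run H
t=14: ready={C,D,E,H} → run H
t=15: ready={C,D,E,H} → run H
t=16: ready={C,D,E} → run C
t=17: ready={C,D,E} → run C
t=18: ready={C,D,E} → run C
t=19: ready={C,D,E} → run C
t=20: ready={C,D,E} → run C
t=21: ready={D,E} → run E
t=22: ready={D,E} → run E
t=23: ready={D,E} → run E
t=24: ready={D,E} → run E
t=25: ready={D,E} → run E
t=26: ready={D,E} → run E
t=27: ready={D,E} → run E
t=28: ready={D} → run D
t=29: ready={D} → run D
t=30: ready={D} → run D
t=31: ready={D} → run D
t=32: (idle)
t=33: (idle)
t=34: (idle)
t=35: (idle)

completion order = F, A, H, C, E, D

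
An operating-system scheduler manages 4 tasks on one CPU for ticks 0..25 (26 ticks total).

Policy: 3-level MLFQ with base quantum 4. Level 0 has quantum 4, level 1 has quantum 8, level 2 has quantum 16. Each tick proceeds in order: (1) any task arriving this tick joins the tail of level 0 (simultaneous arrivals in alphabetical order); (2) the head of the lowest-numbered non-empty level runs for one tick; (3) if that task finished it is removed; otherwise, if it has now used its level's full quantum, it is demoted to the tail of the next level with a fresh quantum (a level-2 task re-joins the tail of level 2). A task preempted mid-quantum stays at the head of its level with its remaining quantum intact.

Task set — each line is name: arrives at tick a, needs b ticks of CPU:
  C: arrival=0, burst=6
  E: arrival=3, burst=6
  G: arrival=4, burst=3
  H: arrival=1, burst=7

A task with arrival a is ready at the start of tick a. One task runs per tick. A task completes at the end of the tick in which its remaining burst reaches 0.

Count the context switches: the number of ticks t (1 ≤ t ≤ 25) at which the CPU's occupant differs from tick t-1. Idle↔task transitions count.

t=0: L0/L1/L2 = C/-/- → run C
t=1: L0/L1/L2 = CH/-/- → run C
t=2: L0/L1/L2 = CH/-/- → run C
t=3: L0/L1/L2 = CHE/-/- → run C
t=4: L0/L1/L2 = HEG/C/- → run H
t=5: L0/L1/L2 = HEG/C/- → run H
t=6: L0/L1/L2 = HEG/C/- → run H
t=7: L0/L1/L2 = HEG/C/- → run H
t=8: L0/L1/L2 = EG/CH/- → run E
t=9: L0/L1/L2 = EG/CH/- → run E
t=10: L0/L1/L2 = EG/CH/- → run E
t=11: L0/L1/L2 = EG/CH/- → run E
t=12: L0/L1/L2 = G/CHE/- → run G
t=13: L0/L1/L2 = G/CHE/- → run G
t=14: L0/L1/L2 = G/CHE/- → run G
t=15: L0/L1/L2 = -/CHE/- → run C
t=16: L0/L1/L2 = -/CHE/- → run C
t=17: L0/L1/L2 = -/HE/- → run H
t=18: L0/L1/L2 = -/HE/- → run H
t=19: L0/L1/L2 = -/HE/- → run H
t=20: L0/L1/L2 = -/E/- → run E
t=21: L0/L1/L2 = -/E/- → run E
t=22: (idle)
t=23: (idle)
t=24: (idle)
t=25: (idle)

context switches = 7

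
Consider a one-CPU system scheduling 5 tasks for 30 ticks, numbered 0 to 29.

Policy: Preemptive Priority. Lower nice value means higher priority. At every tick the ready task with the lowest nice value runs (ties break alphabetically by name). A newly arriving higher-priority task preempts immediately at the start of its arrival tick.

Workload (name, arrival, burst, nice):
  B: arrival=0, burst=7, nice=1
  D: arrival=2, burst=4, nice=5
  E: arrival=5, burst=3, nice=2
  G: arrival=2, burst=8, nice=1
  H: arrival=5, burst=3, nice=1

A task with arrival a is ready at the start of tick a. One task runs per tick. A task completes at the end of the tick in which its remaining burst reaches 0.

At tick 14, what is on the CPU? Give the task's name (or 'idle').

t=0: ready={B} → run B
t=1: ready={B} → run B
t=2: ready={B,D,G} → run B
t=3: ready={B,D,G} → run B
t=4: ready={B,D,G} → run B
t=5: ready={B,D,E,G,H} → run B
t=6: ready={B,D,E,G,H} → run B
t=7: ready={D,E,G,H} → run G
t=8: ready={D,E,G,H} → run G
t=9: ready={D,E,G,H} → run G
t=10: ready={D,E,G,H} → run G
t=11: ready={D,E,G,H} → run G
t=12: ready={D,E,G,H} → run G
t=13: ready={D,E,G,H} → run G
t=14: ready={D,E,G,H} → run G
t=15: ready={D,E,H} → run H
t=16: ready={D,E,H} → run H
t=17: ready={D,E,H} → run H
t=18: ready={D,E} → run E
t=19: ready={D,E} → run E
t=20: ready={D,E} → run E
t=21: ready={D} → run D
t=22: ready={D} → run D
t=23: ready={D} → run D
t=24: ready={D} → run D
t=25: (idle)
t=26: (idle)
t=27: (idle)
t=28: (idle)
t=29: (idle)

running at tick 14 = G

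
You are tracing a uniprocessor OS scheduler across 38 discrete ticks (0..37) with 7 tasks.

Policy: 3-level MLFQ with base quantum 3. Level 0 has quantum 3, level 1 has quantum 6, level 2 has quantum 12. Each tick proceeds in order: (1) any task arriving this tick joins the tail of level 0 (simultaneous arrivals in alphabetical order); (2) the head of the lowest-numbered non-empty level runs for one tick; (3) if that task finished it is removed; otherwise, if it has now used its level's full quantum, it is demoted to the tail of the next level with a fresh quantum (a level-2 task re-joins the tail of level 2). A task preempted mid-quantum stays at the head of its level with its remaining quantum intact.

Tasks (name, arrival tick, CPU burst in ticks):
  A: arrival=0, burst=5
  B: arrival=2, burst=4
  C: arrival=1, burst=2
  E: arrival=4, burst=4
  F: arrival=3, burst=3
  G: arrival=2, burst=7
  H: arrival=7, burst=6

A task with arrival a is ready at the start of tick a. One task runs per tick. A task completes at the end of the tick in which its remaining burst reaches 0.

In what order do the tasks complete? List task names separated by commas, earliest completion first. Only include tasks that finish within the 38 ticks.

completion order = C, F, A, B, G, E, H

t=0: L0/L1/L2 = A/-/- → run A
t=1: L0/L1/L2 = AC/-/- → run A
t=2: L0/L1/L2 = ACBG/-/- → run A
t=3: L0/L1/L2 = CBGF/A/- → run C
t=4: L0/L1/L2 = CBGFE/A/- → run C
t=5: L0/L1/L2 = BGFE/A/- → run B
t=6: L0/L1/L2 = BGFE/A/- → run B
t=7: L0/L1/L2 = BGFEH/A/- → run B
t=8: L0/L1/L2 = GFEH/AB/- → run G
t=9: L0/L1/L2 = GFEH/AB/- → run G
t=10: L0/L1/L2 = GFEH/AB/- → run G
t=11: L0/L1/L2 = FEH/ABG/- → run F
t=12: L0/L1/L2 = FEH/ABG/- → run F
t=13: L0/L1/L2 = FEH/ABG/- → run F
t=14: L0/L1/L2 = EH/ABG/- → run E
t=15: L0/L1/L2 = EH/ABG/- → run E
t=16: L0/L1/L2 = EH/ABG/- → run E
t=17: L0/L1/L2 = H/ABGE/- → run H
t=18: L0/L1/L2 = H/ABGE/- → run H
t=19: L0/L1/L2 = H/ABGE/- → run H
t=20: L0/L1/L2 = -/ABGEH/- → run A
t=21: L0/L1/L2 = -/ABGEH/- → run A
t=22: L0/L1/L2 = -/BGEH/- → run B
t=23: L0/L1/L2 = -/GEH/- → run G
t=24: L0/L1/L2 = -/GEH/- → run G
t=25: L0/L1/L2 = -/GEH/- → run G
t=26: L0/L1/L2 = -/GEH/- → run G
t=27: L0/L1/L2 = -/EH/- → run E
t=28: L0/L1/L2 = -/H/- → run H
t=29: L0/L1/L2 = -/H/- → run H
t=30: L0/L1/L2 = -/H/- → run H
t=31: (idle)
t=32: (idle)
t=33: (idle)
t=34: (idle)
t=35: (idle)
t=36: (idle)
t=37: (idle)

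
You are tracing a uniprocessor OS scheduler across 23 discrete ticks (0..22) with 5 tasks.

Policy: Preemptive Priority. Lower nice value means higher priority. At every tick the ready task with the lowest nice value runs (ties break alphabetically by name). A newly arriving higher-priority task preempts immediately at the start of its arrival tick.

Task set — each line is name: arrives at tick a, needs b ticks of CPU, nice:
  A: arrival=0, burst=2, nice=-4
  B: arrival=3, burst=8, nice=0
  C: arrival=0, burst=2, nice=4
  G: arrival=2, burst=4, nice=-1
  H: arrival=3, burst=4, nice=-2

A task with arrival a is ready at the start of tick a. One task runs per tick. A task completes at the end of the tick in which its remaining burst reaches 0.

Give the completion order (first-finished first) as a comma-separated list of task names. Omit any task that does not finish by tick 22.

t=0: ready={A,C} → run A
t=1: ready={A,C} → run A
t=2: ready={C,G} → run G
t=3: ready={B,C,G,H} → run H
t=4: ready={B,C,G,H} → run H
t=5: ready={B,C,G,H} → run H
t=6: ready={B,C,G,H} → run H
t=7: ready={B,C,G} → run G
t=8: ready={B,C,G} → run G
t=9: ready={B,C,G} → run G
t=10: ready={B,C} → run B
t=11: ready={B,C} → run B
t=12: ready={B,C} → run B
t=13: ready={B,C} → run B
t=14: ready={B,C} → run B
t=15: ready={B,C} → run B
t=16: ready={B,C} → run B
t=17: ready={B,C} → run B
t=18: ready={C} → run C
t=19: ready={C} → run C
t=20: (idle)
t=21: (idle)
t=22: (idle)

completion order = A, H, G, B, C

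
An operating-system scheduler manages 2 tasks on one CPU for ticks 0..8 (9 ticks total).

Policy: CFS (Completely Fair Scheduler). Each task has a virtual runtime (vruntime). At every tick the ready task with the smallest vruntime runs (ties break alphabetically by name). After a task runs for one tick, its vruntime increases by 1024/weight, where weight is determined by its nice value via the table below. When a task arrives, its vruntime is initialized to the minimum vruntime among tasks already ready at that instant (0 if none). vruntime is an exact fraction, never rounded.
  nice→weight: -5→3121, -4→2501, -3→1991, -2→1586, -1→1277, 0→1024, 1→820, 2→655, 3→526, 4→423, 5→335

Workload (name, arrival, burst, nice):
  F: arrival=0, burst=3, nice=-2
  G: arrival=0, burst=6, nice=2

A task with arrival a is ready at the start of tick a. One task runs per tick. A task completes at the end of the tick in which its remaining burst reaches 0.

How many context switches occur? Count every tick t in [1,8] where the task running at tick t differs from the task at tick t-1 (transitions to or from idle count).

t=0: vr[F=0 G=0] → run F
t=1: vr[F=512/793 G=0] → run G
t=2: vr[F=512/793 G=1024/655] → run F
t=3: vr[F=1024/793 G=1024/655] → run F
t=4: vr[G=1024/655] → run G
t=5: vr[G=2048/655] → run G
t=6: vr[G=3072/655] → run G
t=7: vr[G=4096/655] → run G
t=8: vr[G=1024/131] → run G

context switches = 3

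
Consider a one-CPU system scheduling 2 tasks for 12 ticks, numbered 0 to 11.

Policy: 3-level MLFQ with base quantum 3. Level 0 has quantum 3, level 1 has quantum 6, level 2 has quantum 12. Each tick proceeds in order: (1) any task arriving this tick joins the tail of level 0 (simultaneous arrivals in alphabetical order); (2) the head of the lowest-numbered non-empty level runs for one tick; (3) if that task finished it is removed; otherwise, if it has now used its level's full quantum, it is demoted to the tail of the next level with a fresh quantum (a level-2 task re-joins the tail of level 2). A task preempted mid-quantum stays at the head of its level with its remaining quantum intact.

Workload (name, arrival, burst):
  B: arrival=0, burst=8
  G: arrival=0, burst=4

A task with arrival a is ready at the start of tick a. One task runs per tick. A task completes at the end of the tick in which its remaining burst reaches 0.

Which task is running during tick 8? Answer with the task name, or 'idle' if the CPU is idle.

t=0: L0/L1/L2 = BG/-/- → run B
t=1: L0/L1/L2 = BG/-/- → run B
t=2: L0/L1/L2 = BG/-/- → run B
t=3: L0/L1/L2 = G/B/- → run G
t=4: L0/L1/L2 = G/B/- → run G
t=5: L0/L1/L2 = G/B/- → run G
t=6: L0/L1/L2 = -/BG/- → run B
t=7: L0/L1/L2 = -/BG/- → run B
t=8: L0/L1/L2 = -/BG/- → run B
t=9: L0/L1/L2 = -/BG/- → run B
t=10: L0/L1/L2 = -/BG/- → run B
t=11: L0/L1/L2 = -/G/- → run G

running at tick 8 = B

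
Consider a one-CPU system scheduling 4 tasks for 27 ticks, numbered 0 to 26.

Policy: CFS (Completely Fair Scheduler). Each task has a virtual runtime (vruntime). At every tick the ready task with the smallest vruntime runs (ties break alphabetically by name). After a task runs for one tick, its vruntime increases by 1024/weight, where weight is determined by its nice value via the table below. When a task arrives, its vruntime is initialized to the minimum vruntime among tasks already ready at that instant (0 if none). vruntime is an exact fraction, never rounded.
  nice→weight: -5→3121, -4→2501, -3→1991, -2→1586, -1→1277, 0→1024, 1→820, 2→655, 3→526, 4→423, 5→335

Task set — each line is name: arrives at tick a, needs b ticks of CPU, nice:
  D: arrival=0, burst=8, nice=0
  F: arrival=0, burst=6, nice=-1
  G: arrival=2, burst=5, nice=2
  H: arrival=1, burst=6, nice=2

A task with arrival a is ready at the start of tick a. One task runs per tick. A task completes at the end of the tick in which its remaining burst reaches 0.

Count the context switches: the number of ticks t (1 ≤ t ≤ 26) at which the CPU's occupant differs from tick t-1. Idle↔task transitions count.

t=0: vr[D=0 F=0] → run D
t=1: vr[D=1 F=0 H=0] → run F
t=2: vr[D=1 F=1024/1277 G=0 H=0] → run G
t=3: vr[D=1 F=1024/1277 G=1024/655 H=0] → run H
t=4: vr[D=1 F=1024/1277 G=1024/655 H=1024/655] → run F
t=5: vr[D=1 F=2048/1277 G=1024/655 H=1024/655] → run D
t=6: vr[D=2 F=2048/1277 G=1024/655 H=1024/655] → run G
t=7: vr[D=2 F=2048/1277 G=2048/655 H=1024/655] → run H
t=8: vr[D=2 F=2048/1277 G=2048/655 H=2048/655] → run F
t=9: vr[D=2 F=3072/1277 G=2048/655 H=2048/655] → run D
t=10: vr[D=3 F=3072/1277 G=2048/655 H=2048/655] → run F
t=11: vr[D=3 F=4096/1277 G=2048/655 H=2048/655] → run D
t=12: vr[D=4 F=4096/1277 G=2048/655 H=2048/655] → run G
t=13: vr[D=4 F=4096/1277 G=3072/655 H=2048/655] → run H
t=14: vr[D=4 F=4096/1277 G=3072/655 H=3072/655] → run F
t=15: vr[D=4 F=5120/1277 G=3072/655 H=3072/655] → run D
t=16: vr[D=5 F=5120/1277 G=3072/655 H=3072/655] → run F
t=17: vr[D=5 G=3072/655 H=3072/655] → run G
t=18: vr[D=5 G=4096/655 H=3072/655] → run H
t=19: vr[D=5 G=4096/655 H=4096/655] → run D
t=20: vr[D=6 G=4096/655 H=4096/655] → run D
t=21: vr[D=7 G=4096/655 H=4096/655] → run G
t=22: vr[D=7 H=4096/655] → run H
t=23: vr[D=7 H=1024/131] → run D
t=24: vr[H=1024/131] → run H
t=25: (idle)
t=26: (idle)

context switches = 24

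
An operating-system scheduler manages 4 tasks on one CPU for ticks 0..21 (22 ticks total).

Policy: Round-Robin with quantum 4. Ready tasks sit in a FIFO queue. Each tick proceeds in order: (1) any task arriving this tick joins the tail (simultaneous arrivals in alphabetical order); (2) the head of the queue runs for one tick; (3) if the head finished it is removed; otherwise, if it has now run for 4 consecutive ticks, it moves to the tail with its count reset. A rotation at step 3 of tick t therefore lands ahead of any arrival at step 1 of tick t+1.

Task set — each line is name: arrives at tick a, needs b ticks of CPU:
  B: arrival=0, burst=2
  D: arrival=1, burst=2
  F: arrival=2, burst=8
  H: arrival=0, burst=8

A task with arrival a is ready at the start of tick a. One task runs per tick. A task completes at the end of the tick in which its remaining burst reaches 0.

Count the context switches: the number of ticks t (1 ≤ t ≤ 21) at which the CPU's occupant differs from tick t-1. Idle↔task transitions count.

t=0: queue=[B,H] q_used=0 → run B
t=1: queue=[B,H,D] q_used=1 → run B
t=2: queue=[H,D,F] q_used=0 → run H
t=3: queue=[H,D,F] q_used=1 → run H
t=4: queue=[H,D,F] q_used=2 → run H
t=5: queue=[H,D,F] q_used=3 → run H
t=6: queue=[D,F,H] q_used=0 → run D
t=7: queue=[D,F,H] q_used=1 → run D
t=8: queue=[F,H] q_used=0 → run F
t=9: queue=[F,H] q_used=1 → run F
t=10: queue=[F,H] q_used=2 → run F
t=11: queue=[F,H] q_used=3 → run F
t=12: queue=[H,F] q_used=0 → run H
t=13: queue=[H,F] q_used=1 → run H
t=14: queue=[H,F] q_used=2 → run H
t=15: queue=[H,F] q_used=3 → run H
t=16: queue=[F] q_used=0 → run F
t=17: queue=[F] q_used=1 → run F
t=18: queue=[F] q_used=2 → run F
t=19: queue=[F] q_used=3 → run F
t=20: (idle)
t=21: (idle)

context switches = 6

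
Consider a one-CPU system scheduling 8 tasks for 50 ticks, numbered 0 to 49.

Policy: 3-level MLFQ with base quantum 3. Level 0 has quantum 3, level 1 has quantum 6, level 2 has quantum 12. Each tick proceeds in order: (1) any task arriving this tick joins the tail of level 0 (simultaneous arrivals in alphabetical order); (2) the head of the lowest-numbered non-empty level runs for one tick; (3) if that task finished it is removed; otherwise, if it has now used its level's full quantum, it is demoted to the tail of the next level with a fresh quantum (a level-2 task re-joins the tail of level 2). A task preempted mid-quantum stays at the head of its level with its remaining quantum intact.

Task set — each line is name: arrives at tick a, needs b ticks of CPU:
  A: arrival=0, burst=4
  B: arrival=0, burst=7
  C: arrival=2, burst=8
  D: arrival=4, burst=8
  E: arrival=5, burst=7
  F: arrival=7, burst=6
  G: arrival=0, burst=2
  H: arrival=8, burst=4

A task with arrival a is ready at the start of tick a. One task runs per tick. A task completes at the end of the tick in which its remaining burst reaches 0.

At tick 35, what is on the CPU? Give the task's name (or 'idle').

t=0: L0/L1/L2 = ABG/-/- → run A
t=1: L0/L1/L2 = ABG/-/- → run A
t=2: L0/L1/L2 = ABGC/-/- → run A
t=3: L0/L1/L2 = BGC/A/- → run B
t=4: L0/L1/L2 = BGCD/A/- → run B
t=5: L0/L1/L2 = BGCDE/A/- → run B
t=6: L0/L1/L2 = GCDE/AB/- → run G
t=7: L0/L1/L2 = GCDEF/AB/- → run G
t=8: L0/L1/L2 = CDEFH/AB/- → run C
t=9: L0/L1/L2 = CDEFH/AB/- → run C
t=10: L0/L1/L2 = CDEFH/AB/- → run C
t=11: L0/L1/L2 = DEFH/ABC/- → run D
t=12: L0/L1/L2 = DEFH/ABC/- → run D
t=13: L0/L1/L2 = DEFH/ABC/- → run D
t=14: L0/L1/L2 = EFH/ABCD/- → run E
t=15: L0/L1/L2 = EFH/ABCD/- → run E
t=16: L0/L1/L2 = EFH/ABCD/- → run E
t=17: L0/L1/L2 = FH/ABCDE/- → run F
t=18: L0/L1/L2 = FH/ABCDE/- → run F
t=19: L0/L1/L2 = FH/ABCDE/- → run F
t=20: L0/L1/L2 = H/ABCDEF/- → run H
t=21: L0/L1/L2 = H/ABCDEF/- → run H
t=22: L0/L1/L2 = H/ABCDEF/- → run H
t=23: L0/L1/L2 = -/ABCDEFH/- → run A
t=24: L0/L1/L2 = -/BCDEFH/- → run B
t=25: L0/L1/L2 = -/BCDEFH/- → run B
t=26: L0/L1/L2 = -/BCDEFH/- → run B
t=27: L0/L1/L2 = -/BCDEFH/- → run B
t=28: L0/L1/L2 = -/CDEFH/- → run C
t=29: L0/L1/L2 = -/CDEFH/- → run C
t=30: L0/L1/L2 = -/CDEFH/- → run C
t=31: L0/L1/L2 = -/CDEFH/- → run C
t=32: L0/L1/L2 = -/CDEFH/- → run C
t=33: L0/L1/L2 = -/DEFH/- → run D
t=34: L0/L1/L2 = -/DEFH/- → run D
t=35: L0/L1/L2 = -/DEFH/- → run D
t=36: L0/L1/L2 = -/DEFH/- → run D
t=37: L0/L1/L2 = -/DEFH/- → run D
t=38: L0/L1/L2 = -/EFH/- → run E
t=39: L0/L1/L2 = -/EFH/- → run E
t=40: L0/L1/L2 = -/EFH/- → run E
t=41: L0/L1/L2 = -/EFH/- → run E
t=42: L0/L1/L2 = -/FH/- → run F
t=43: L0/L1/L2 = -/FH/- → run F
t=44: L0/L1/L2 = -/FH/- → run F
t=45: L0/L1/L2 = -/H/- → run H
t=46: (idle)
t=47: (idle)
t=48: (idle)
t=49: (idle)

running at tick 35 = D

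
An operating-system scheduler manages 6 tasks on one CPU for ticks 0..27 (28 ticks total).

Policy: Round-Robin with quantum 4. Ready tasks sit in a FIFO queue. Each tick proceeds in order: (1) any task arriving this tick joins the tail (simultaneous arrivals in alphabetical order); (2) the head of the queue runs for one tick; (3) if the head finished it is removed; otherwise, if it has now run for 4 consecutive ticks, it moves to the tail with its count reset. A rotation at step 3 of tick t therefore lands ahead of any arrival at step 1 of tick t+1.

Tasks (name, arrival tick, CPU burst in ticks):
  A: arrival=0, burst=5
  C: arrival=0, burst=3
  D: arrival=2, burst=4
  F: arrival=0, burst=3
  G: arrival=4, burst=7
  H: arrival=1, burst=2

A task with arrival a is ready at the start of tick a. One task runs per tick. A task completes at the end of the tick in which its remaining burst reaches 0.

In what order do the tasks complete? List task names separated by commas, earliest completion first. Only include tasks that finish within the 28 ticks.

completion order = C, F, H, D, A, G

t=0: queue=[A,C,F] q_used=0 → run A
t=1: queue=[A,C,F,H] q_used=1 → run A
t=2: queue=[A,C,F,H,D] q_used=2 → run A
t=3: queue=[A,C,F,H,D] q_used=3 → run A
t=4: queue=[C,F,H,D,A,G] q_used=0 → run C
t=5: queue=[C,F,H,D,A,G] q_used=1 → run C
t=6: queue=[C,F,H,D,A,G] q_used=2 → run C
t=7: queue=[F,H,D,A,G] q_used=0 → run F
t=8: queue=[F,H,D,A,G] q_used=1 → run F
t=9: queue=[F,H,D,A,G] q_used=2 → run F
t=10: queue=[H,D,A,G] q_used=0 → run H
t=11: queue=[H,D,A,G] q_used=1 → run H
t=12: queue=[D,A,G] q_used=0 → run D
t=13: queue=[D,A,G] q_used=1 → run D
t=14: queue=[D,A,G] q_used=2 → run D
t=15: queue=[D,A,G] q_used=3 → run D
t=16: queue=[A,G] q_used=0 → run A
t=17: queue=[G] q_used=0 → run G
t=18: queue=[G] q_used=1 → run G
t=19: queue=[G] q_used=2 → run G
t=20: queue=[G] q_used=3 → run G
t=21: queue=[G] q_used=0 → run G
t=22: queue=[G] q_used=1 → run G
t=23: queue=[G] q_used=2 → run G
t=24: (idle)
t=25: (idle)
t=26: (idle)
t=27: (idle)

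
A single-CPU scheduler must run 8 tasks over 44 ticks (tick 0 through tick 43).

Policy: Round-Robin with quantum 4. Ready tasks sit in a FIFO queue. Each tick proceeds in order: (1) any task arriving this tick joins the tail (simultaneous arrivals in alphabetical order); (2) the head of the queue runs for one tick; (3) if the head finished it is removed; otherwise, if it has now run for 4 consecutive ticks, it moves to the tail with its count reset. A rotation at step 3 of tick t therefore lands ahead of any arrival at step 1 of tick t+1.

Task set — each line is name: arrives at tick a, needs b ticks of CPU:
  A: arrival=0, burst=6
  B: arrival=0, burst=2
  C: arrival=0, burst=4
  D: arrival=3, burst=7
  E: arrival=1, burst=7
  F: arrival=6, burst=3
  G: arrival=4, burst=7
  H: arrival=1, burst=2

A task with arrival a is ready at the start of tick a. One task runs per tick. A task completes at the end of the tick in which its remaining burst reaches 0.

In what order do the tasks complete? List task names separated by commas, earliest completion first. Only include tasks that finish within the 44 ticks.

t=0: queue=[A,B,C] q_used=0 → run A
t=1: queue=[A,B,C,E,H] q_used=1 → run A
t=2: queue=[A,B,C,E,H] q_used=2 → run A
t=3: queue=[A,B,C,E,H,D] q_used=3 → run A
t=4: queue=[B,C,E,H,D,A,G] q_used=0 → run B
t=5: queue=[B,C,E,H,D,A,G] q_used=1 → run B
t=6: queue=[C,E,H,D,A,G,F] q_used=0 → run C
t=7: queue=[C,E,H,D,A,G,F] q_used=1 → run C
t=8: queue=[C,E,H,D,A,G,F] q_used=2 → run C
t=9: queue=[C,E,H,D,A,G,F] q_used=3 → run C
t=10: queue=[E,H,D,A,G,F] q_used=0 → run E
t=11: queue=[E,H,D,A,G,F] q_used=1 → run E
t=12: queue=[E,H,D,A,G,F] q_used=2 → run E
t=13: queue=[E,H,D,A,G,F] q_used=3 → run E
t=14: queue=[H,D,A,G,F,E] q_used=0 → run H
t=15: queue=[H,D,A,G,F,E] q_used=1 → run H
t=16: queue=[D,A,G,F,E] q_used=0 → run D
t=17: queue=[D,A,G,F,E] q_used=1 → run D
t=18: queue=[D,A,G,F,E] q_used=2 → run D
t=19: queue=[D,A,G,F,E] q_used=3 → run D
t=20: queue=[A,G,F,E,D] q_used=0 → run A
t=21: queue=[A,G,F,E,D] q_used=1 → run A
t=22: queue=[G,F,E,D] q_used=0 → run G
t=23: queue=[G,F,E,D] q_used=1 → run G
t=24: queue=[G,F,E,D] q_used=2 → run G
t=25: queue=[G,F,E,D] q_used=3 → run G
t=26: queue=[F,E,D,G] q_used=0 → run F
t=27: queue=[F,E,D,G] q_used=1 → run F
t=28: queue=[F,E,D,G] q_used=2 → run F
t=29: queue=[E,D,G] q_used=0 → run E
t=30: queue=[E,D,G] q_used=1 → run E
t=31: queue=[E,D,G] q_used=2 → run E
t=32: queue=[D,G] q_used=0 → run D
t=33: queue=[D,G] q_used=1 → run D
t=34: queue=[D,G] q_used=2 → run D
t=35: queue=[G] q_used=0 → run G
t=36: queue=[G] q_used=1 → run G
t=37: queue=[G] q_used=2 → run G
t=38: (idle)
t=39: (idle)
t=40: (idle)
t=41: (idle)
t=42: (idle)
t=43: (idle)

completion order = B, C, H, A, F, E, D, G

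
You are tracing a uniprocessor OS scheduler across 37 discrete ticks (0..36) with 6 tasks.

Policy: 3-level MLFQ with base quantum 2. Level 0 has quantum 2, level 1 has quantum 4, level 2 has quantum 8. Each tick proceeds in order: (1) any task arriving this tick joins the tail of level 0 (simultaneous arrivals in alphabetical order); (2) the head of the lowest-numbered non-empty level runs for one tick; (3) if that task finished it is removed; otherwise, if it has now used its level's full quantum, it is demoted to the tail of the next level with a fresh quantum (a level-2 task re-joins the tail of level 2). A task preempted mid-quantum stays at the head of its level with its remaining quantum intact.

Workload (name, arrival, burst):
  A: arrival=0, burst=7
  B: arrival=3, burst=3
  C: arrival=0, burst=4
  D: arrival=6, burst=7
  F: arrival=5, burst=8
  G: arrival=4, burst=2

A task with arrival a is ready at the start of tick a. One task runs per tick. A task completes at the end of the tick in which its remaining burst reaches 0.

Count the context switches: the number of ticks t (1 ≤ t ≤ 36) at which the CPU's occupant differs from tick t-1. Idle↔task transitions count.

context switches = 14

t=0: L0/L1/L2 = AC/-/- → run A
t=1: L0/L1/L2 = AC/-/- → run A
t=2: L0/L1/L2 = C/A/- → run C
t=3: L0/L1/L2 = CB/A/- → run C
t=4: L0/L1/L2 = BG/AC/- → run B
t=5: L0/L1/L2 = BGF/AC/- → run B
t=6: L0/L1/L2 = GFD/ACB/- → run G
t=7: L0/L1/L2 = GFD/ACB/- → run G
t=8: L0/L1/L2 = FD/ACB/- → run F
t=9: L0/L1/L2 = FD/ACB/- → run F
t=10: L0/L1/L2 = D/ACBF/- → run D
t=11: L0/L1/L2 = D/ACBF/- → run D
t=12: L0/L1/L2 = -/ACBFD/- → run A
t=13: L0/L1/L2 = -/ACBFD/- → run A
t=14: L0/L1/L2 = -/ACBFD/- → run A
t=15: L0/L1/L2 = -/ACBFD/- → run A
t=16: L0/L1/L2 = -/CBFD/A → run C
t=17: L0/L1/L2 = -/CBFD/A → run C
t=18: L0/L1/L2 = -/BFD/A → run B
t=19: L0/L1/L2 = -/FD/A → run F
t=20: L0/L1/L2 = -/FD/A → run F
t=21: L0/L1/L2 = -/FD/A → run F
t=22: L0/L1/L2 = -/FD/A → run F
t=23: L0/L1/L2 = -/D/AF → run D
t=24: L0/L1/L2 = -/D/AF → run D
t=25: L0/L1/L2 = -/D/AF → run D
t=26: L0/L1/L2 = -/D/AF → run D
t=27: L0/L1/L2 = -/-/AFD → run A
t=28: L0/L1/L2 = -/-/FD → run F
t=29: L0/L1/L2 = -/-/FD → run F
t=30: L0/L1/L2 = -/-/D → run D
t=31: (idle)
t=32: (idle)
t=33: (idle)
t=34: (idle)
t=35: (idle)
t=36: (idle)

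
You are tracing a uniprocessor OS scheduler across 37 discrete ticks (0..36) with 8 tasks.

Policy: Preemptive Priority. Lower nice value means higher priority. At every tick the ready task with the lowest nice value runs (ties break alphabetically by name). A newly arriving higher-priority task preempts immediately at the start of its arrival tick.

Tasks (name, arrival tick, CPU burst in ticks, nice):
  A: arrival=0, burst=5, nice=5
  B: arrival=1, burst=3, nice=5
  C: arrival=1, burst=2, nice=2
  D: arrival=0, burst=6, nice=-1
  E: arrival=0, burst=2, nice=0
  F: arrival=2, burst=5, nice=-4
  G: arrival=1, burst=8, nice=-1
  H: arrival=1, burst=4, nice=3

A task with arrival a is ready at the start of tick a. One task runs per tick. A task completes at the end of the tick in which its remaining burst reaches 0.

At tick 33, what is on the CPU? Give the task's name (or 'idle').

running at tick 33 = B

t=0: ready={A,D,E} → run D
t=1: ready={A,B,C,D,E,G,H} → run D
t=2: ready={A,B,C,D,E,F,G,H} → run F
t=3: ready={A,B,C,D,E,F,G,H} → run F
t=4: ready={A,B,C,D,E,F,G,H} → run F
t=5: ready={A,B,C,D,E,F,G,H} → run F
t=6: ready={A,B,C,D,E,F,G,H} → run F
t=7: ready={A,B,C,D,E,G,H} → run D
t=8: ready={A,B,C,D,E,G,H} → run D
t=9: ready={A,B,C,D,E,G,H} → run D
t=10: ready={A,B,C,D,E,G,H} → run D
t=11: ready={A,B,C,E,G,H} → run G
t=12: ready={A,B,C,E,G,H} → run G
t=13: ready={A,B,C,E,G,H} → run G
t=14: ready={A,B,C,E,G,H} → run G
t=15: ready={A,B,C,E,G,H} → run G
t=16: ready={A,B,C,E,G,H} → run G
t=17: ready={A,B,C,E,G,H} → run G
t=18: ready={A,B,C,E,G,H} → run G
t=19: ready={A,B,C,E,H} → run E
t=20: ready={A,B,C,E,H} → run E
t=21: ready={A,B,C,H} → run C
t=22: ready={A,B,C,H} → run C
t=23: ready={A,B,H} → run H
t=24: ready={A,B,H} → run H
t=25: ready={A,B,H} → run H
t=26: ready={A,B,H} → run H
t=27: ready={A,B} → run A
t=28: ready={A,B} → run A
t=29: ready={A,B} → run A
t=30: ready={A,B} → run A
t=31: ready={A,B} → run A
t=32: ready={B} → run B
t=33: ready={B} → run B
t=34: ready={B} → run B
t=35: (idle)
t=36: (idle)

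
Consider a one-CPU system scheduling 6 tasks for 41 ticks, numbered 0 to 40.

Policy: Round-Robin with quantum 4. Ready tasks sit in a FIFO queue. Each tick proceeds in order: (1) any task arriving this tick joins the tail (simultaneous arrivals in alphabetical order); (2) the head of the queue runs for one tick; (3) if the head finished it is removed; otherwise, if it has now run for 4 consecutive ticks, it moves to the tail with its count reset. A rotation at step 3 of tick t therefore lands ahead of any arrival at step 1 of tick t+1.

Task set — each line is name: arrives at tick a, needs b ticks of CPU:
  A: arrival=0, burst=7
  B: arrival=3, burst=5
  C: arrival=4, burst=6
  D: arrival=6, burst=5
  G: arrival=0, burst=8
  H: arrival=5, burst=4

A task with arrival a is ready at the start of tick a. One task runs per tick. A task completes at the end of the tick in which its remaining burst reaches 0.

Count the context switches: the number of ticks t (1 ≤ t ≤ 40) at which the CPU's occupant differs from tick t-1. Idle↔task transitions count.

context switches = 11

t=0: queue=[A,G] q_used=0 → run A
t=1: queue=[A,G] q_used=1 → run A
t=2: queue=[A,G] q_used=2 → run A
t=3: queue=[A,G,B] q_used=3 → run A
t=4: queue=[G,B,A,C] q_used=0 → run G
t=5: queue=[G,B,A,C,H] q_used=1 → run G
t=6: queue=[G,B,A,C,H,D] q_used=2 → run G
t=7: queue=[G,B,A,C,H,D] q_used=3 → run G
t=8: queue=[B,A,C,H,D,G] q_used=0 → run B
t=9: queue=[B,A,C,H,D,G] q_used=1 → run B
t=10: queue=[B,A,C,H,D,G] q_used=2 → run B
t=11: queue=[B,A,C,H,D,G] q_used=3 → run B
t=12: queue=[A,C,H,D,G,B] q_used=0 → run A
t=13: queue=[A,C,H,D,G,B] q_used=1 → run A
t=14: queue=[A,C,H,D,G,B] q_used=2 → run A
t=15: queue=[C,H,D,G,B] q_used=0 → run C
t=16: queue=[C,H,D,G,B] q_used=1 → run C
t=17: queue=[C,H,D,G,B] q_used=2 → run C
t=18: queue=[C,H,D,G,B] q_used=3 → run C
t=19: queue=[H,D,G,B,C] q_used=0 → run H
t=20: queue=[H,D,G,B,C] q_used=1 → run H
t=21: queue=[H,D,G,B,C] q_used=2 → run H
t=22: queue=[H,D,G,B,C] q_used=3 → run H
t=23: queue=[D,G,B,C] q_used=0 → run D
t=24: queue=[D,G,B,C] q_used=1 → run D
t=25: queue=[D,G,B,C] q_used=2 → run D
t=26: queue=[D,G,B,C] q_used=3 → run D
t=27: queue=[G,B,C,D] q_used=0 → run G
t=28: queue=[G,B,C,D] q_used=1 → run G
t=29: queue=[G,B,C,D] q_used=2 → run G
t=30: queue=[G,B,C,D] q_used=3 → run G
t=31: queue=[B,C,D] q_used=0 → run B
t=32: queue=[C,D] q_used=0 → run C
t=33: queue=[C,D] q_used=1 → run C
t=34: queue=[D] q_used=0 → run D
t=35: (idle)
t=36: (idle)
t=37: (idle)
t=38: (idle)
t=39: (idle)
t=40: (idle)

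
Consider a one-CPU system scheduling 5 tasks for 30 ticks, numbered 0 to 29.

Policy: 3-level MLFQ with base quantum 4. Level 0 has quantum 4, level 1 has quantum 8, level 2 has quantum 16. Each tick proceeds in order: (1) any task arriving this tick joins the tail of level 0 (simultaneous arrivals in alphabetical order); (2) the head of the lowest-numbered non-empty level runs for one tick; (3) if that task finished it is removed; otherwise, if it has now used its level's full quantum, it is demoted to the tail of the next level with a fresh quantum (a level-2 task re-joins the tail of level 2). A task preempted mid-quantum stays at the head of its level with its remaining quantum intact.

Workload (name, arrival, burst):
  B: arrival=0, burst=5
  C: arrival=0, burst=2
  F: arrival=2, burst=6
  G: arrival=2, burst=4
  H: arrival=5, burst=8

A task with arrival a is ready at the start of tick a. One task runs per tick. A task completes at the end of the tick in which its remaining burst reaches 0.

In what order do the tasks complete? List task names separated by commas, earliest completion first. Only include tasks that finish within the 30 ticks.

completion order = C, G, B, F, H

t=0: L0/L1/L2 = BC/-/- → run B
t=1: L0/L1/L2 = BC/-/- → run B
t=2: L0/L1/L2 = BCFG/-/- → run B
t=3: L0/L1/L2 = BCFG/-/- → run B
t=4: L0/L1/L2 = CFG/B/- → run C
t=5: L0/L1/L2 = CFGH/B/- → run C
t=6: L0/L1/L2 = FGH/B/- → run F
t=7: L0/L1/L2 = FGH/B/- → run F
t=8: L0/L1/L2 = FGH/B/- → run F
t=9: L0/L1/L2 = FGH/B/- → run F
t=10: L0/L1/L2 = GH/BF/- → run G
t=11: L0/L1/L2 = GH/BF/- → run G
t=12: L0/L1/L2 = GH/BF/- → run G
t=13: L0/L1/L2 = GH/BF/- → run G
t=14: L0/L1/L2 = H/BF/- → run H
t=15: L0/L1/L2 = H/BF/- → run H
t=16: L0/L1/L2 = H/BF/- → run H
t=17: L0/L1/L2 = H/BF/- → run H
t=18: L0/L1/L2 = -/BFH/- → run B
t=19: L0/L1/L2 = -/FH/- → run F
t=20: L0/L1/L2 = -/FH/- → run F
t=21: L0/L1/L2 = -/H/- → run H
t=22: L0/L1/L2 = -/H/- → run H
t=23: L0/L1/L2 = -/H/- → run H
t=24: L0/L1/L2 = -/H/- → run H
t=25: (idle)
t=26: (idle)
t=27: (idle)
t=28: (idle)
t=29: (idle)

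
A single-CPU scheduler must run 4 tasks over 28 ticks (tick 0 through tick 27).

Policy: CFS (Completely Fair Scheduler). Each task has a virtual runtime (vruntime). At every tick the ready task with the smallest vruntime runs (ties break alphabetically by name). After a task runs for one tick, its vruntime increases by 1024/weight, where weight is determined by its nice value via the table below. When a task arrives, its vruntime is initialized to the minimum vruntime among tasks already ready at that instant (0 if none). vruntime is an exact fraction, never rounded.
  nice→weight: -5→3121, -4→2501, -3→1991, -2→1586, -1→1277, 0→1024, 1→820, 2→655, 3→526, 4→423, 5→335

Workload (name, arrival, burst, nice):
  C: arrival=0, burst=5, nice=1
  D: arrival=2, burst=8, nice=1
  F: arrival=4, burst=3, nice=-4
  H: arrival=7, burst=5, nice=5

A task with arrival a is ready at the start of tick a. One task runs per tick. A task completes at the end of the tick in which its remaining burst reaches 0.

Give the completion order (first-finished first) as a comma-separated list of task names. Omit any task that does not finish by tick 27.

t=0: vr[C=0] → run C
t=1: vr[C=256/205] → run C
t=2: vr[C=512/205 D=512/205] → run C
t=3: vr[C=768/205 D=512/205] → run D
t=4: vr[C=768/205 D=768/205 F=768/205] → run C
t=5: vr[C=1024/205 D=768/205 F=768/205] → run D
t=6: vr[C=1024/205 D=1024/205 F=768/205] → run F
t=7: vr[C=1024/205 D=1024/205 F=51968/12505 H=51968/12505] → run F
t=8: vr[C=1024/205 D=1024/205 F=57088/12505 H=51968/12505] → run H
t=9: vr[C=1024/205 D=1024/205 F=57088/12505 H=1208576/167567] → run F
t=10: vr[C=1024/205 D=1024/205 H=1208576/167567] → run C
t=11: vr[D=1024/205 H=1208576/167567] → run D
t=12: vr[D=256/41 H=1208576/167567] → run D
t=13: vr[D=1536/205 H=1208576/167567] → run H
t=14: vr[D=1536/205 H=8603904/837835] → run D
t=15: vr[D=1792/205 H=8603904/837835] → run D
t=16: vr[D=2048/205 H=8603904/837835] → run D
t=17: vr[D=2304/205 H=8603904/837835] → run H
t=18: vr[D=2304/205 H=11164928/837835] → run D
t=19: vr[H=11164928/837835] → run H
t=20: vr[H=13725952/837835] → run H
t=21: (idle)
t=22: (idle)
t=23: (idle)
t=24: (idle)
t=25: (idle)
t=26: (idle)
t=27: (idle)

completion order = F, C, D, H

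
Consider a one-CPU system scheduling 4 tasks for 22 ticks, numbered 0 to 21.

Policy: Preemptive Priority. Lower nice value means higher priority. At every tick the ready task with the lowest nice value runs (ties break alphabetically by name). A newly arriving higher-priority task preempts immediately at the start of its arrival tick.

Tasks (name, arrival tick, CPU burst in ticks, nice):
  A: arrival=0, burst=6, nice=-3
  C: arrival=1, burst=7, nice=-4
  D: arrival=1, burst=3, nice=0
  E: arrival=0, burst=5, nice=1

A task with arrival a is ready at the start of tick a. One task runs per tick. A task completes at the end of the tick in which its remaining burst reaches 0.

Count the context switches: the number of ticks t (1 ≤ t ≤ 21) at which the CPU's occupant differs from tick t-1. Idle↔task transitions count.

context switches = 5

t=0: ready={A,E} → run A
t=1: ready={A,C,D,E} → run C
t=2: ready={A,C,D,E} → run C
t=3: ready={A,C,D,E} → run C
t=4: ready={A,C,D,E} → run C
t=5: ready={A,C,D,E} → run C
t=6: ready={A,C,D,E} → run C
t=7: ready={A,C,D,E} → run C
t=8: ready={A,D,E} → run A
t=9: ready={A,D,E} → run A
t=10: ready={A,D,E} → run A
t=11: ready={A,D,E} → run A
t=12: ready={A,D,E} → run A
t=13: ready={D,E} → run D
t=14: ready={D,E} → run D
t=15: ready={D,E} → run D
t=16: ready={E} → run E
t=17: ready={E} → run E
t=18: ready={E} → run E
t=19: ready={E} → run E
t=20: ready={E} → run E
t=21: (idle)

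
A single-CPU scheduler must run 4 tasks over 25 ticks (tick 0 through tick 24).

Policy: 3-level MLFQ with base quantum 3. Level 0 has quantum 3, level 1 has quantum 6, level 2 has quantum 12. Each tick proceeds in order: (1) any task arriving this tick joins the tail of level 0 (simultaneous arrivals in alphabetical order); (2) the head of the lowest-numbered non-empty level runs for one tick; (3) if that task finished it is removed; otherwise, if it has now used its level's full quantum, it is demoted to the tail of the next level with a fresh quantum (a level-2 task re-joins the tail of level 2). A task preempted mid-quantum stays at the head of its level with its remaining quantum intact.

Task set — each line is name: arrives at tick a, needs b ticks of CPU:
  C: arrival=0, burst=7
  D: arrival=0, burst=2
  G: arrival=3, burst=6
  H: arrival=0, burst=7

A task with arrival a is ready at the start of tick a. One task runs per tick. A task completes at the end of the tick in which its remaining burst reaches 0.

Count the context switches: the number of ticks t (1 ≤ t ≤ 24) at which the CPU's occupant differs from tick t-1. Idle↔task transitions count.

t=0: L0/L1/L2 = CDH/-/- → run C
t=1: L0/L1/L2 = CDH/-/- → run C
t=2: L0/L1/L2 = CDH/-/- → run C
t=3: L0/L1/L2 = DHG/C/- → run D
t=4: L0/L1/L2 = DHG/C/- → run D
t=5: L0/L1/L2 = HG/C/- → run H
t=6: L0/L1/L2 = HG/C/- → run H
t=7: L0/L1/L2 = HG/C/- → run H
t=8: L0/L1/L2 = G/CH/- → run G
t=9: L0/L1/L2 = G/CH/- → run G
t=10: L0/L1/L2 = G/CH/- → run G
t=11: L0/L1/L2 = -/CHG/- → run C
t=12: L0/L1/L2 = -/CHG/- → run C
t=13: L0/L1/L2 = -/CHG/- → run C
t=14: L0/L1/L2 = -/CHG/- → run C
t=15: L0/L1/L2 = -/HG/- → run H
t=16: L0/L1/L2 = -/HG/- → run H
t=17: L0/L1/L2 = -/HG/- → run H
t=18: L0/L1/L2 = -/HG/- → run H
t=19: L0/L1/L2 = -/G/- → run G
t=20: L0/L1/L2 = -/G/- → run G
t=21: L0/L1/L2 = -/G/- → run G
t=22: (idle)
t=23: (idle)
t=24: (idle)

context switches = 7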